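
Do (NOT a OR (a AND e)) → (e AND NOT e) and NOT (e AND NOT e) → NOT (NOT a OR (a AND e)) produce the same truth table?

Yes, Contrapositive is always equivalent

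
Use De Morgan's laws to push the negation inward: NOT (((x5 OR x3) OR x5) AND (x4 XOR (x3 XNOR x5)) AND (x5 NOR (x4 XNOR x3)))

NOT ((x5 OR x3) OR x5) OR NOT (x4 XOR (x3 XNOR x5)) OR NOT (x5 NOR (x4 XNOR x3))
De Morgan's: NOT(AND of terms) = OR of negations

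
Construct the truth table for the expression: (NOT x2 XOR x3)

x2 | x3 | Output
----------------
0 | 0 | 1
0 | 1 | 0
1 | 0 | 0
1 | 1 | 1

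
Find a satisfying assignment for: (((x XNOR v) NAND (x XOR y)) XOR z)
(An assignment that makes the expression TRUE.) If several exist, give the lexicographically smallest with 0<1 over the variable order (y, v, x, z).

y=0, v=0, x=0, z=0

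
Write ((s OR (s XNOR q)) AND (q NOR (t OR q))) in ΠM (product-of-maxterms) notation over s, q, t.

ΠM(1, 2, 3, 5, 6, 7) = (s OR q OR NOT t) AND (s OR NOT q OR t) AND (s OR NOT q OR NOT t) AND (NOT s OR q OR NOT t) AND (NOT s OR NOT q OR t) AND (NOT s OR NOT q OR NOT t)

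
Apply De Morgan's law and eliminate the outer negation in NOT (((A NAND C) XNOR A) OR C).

NOT ((A NAND C) XNOR A) AND NOT C
De Morgan's: NOT(OR of terms) = AND of negations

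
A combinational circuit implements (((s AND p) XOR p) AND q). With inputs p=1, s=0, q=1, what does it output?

Substituting: (((0 AND 1) XOR 1) AND 1)
= 1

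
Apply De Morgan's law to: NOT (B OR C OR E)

NOT B AND NOT C AND NOT E
De Morgan's: NOT(OR of terms) = AND of negations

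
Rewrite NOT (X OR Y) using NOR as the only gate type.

(((X NOR Y) NOR (X NOR Y)) NOR ((X NOR Y) NOR (X NOR Y)))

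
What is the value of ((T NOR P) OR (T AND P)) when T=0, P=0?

Substituting: ((0 NOR 0) OR (0 AND 0))
= 1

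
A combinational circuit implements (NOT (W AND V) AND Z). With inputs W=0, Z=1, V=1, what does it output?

Substituting: (NOT (0 AND 1) AND 1)
= 1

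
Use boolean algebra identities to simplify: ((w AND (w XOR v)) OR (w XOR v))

By absorption (E OR (E AND v) = E):
= (w XOR v)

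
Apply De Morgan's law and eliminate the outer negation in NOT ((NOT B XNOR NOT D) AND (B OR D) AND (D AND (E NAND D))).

NOT (NOT B XNOR NOT D) OR NOT (B OR D) OR NOT (D AND (E NAND D))
De Morgan's: NOT(AND of terms) = OR of negations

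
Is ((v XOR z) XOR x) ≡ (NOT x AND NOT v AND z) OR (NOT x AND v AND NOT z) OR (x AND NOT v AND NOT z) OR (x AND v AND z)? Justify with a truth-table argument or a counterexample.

Yes, they are equivalent — the two output columns agree on all 8 assignments:
x | v | z | Expression 1 | Expression 2
---------------------------------------
0 | 0 | 0 | 0 | 0
0 | 0 | 1 | 1 | 1
0 | 1 | 0 | 1 | 1
0 | 1 | 1 | 0 | 0
1 | 0 | 0 | 1 | 1
1 | 0 | 1 | 0 | 0
1 | 1 | 0 | 0 | 0
1 | 1 | 1 | 1 | 1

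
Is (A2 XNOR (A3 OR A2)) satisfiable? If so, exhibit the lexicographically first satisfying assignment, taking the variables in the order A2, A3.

A2=0, A3=0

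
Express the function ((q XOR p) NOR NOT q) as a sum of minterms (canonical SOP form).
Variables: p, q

Σm(3) = (p AND q)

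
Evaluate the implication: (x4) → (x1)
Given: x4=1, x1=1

Antecedent (x4) = 1; consequent (x1) = 1.
1 → 1 = 1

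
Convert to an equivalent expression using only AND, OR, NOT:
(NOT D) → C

D OR C
(Implication elimination: A → B = NOT A OR B)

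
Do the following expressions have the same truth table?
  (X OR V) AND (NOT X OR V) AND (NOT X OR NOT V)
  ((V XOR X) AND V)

Yes, they are equivalent — the two output columns agree on all 4 assignments:
X | V | Expression 1 | Expression 2
-----------------------------------
0 | 0 | 0 | 0
0 | 1 | 1 | 1
1 | 0 | 0 | 0
1 | 1 | 0 | 0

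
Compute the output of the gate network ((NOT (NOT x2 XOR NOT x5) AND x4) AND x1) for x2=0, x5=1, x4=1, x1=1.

Substituting: ((NOT (NOT 0 XOR NOT 1) AND 1) AND 1)
= 0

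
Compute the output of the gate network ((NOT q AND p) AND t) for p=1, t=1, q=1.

Substituting: ((NOT 1 AND 1) AND 1)
= 0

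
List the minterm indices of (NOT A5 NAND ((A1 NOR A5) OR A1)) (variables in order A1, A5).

Σm(1, 3) = (NOT A1 AND A5) OR (A1 AND A5)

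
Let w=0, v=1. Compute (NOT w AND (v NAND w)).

Substituting: (NOT 0 AND (1 NAND 0))
= 1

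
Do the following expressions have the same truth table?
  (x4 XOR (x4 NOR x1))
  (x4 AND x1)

No. Counterexample: with x1=0, x4=0, Expression 1 = 1 but Expression 2 = 0.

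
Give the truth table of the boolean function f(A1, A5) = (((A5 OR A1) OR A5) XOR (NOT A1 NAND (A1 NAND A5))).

A1 | A5 | Output
----------------
0 | 0 | 0
0 | 1 | 1
1 | 0 | 0
1 | 1 | 0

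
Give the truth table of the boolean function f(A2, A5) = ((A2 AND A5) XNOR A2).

A2 | A5 | Output
----------------
0 | 0 | 1
0 | 1 | 1
1 | 0 | 0
1 | 1 | 1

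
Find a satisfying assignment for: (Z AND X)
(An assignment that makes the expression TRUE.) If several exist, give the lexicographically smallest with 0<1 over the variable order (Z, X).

Z=1, X=1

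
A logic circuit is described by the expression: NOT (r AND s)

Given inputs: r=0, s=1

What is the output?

Substituting: NOT (0 AND 1)
= 1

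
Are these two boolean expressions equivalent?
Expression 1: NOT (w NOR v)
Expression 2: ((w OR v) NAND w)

No. Counterexample: with v=0, w=0, Expression 1 = 0 but Expression 2 = 1.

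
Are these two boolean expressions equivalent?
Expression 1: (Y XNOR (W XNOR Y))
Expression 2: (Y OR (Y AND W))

No. Counterexample: with Y=0, W=1, Expression 1 = 1 but Expression 2 = 0.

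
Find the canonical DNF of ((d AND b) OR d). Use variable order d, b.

(d AND NOT b) OR (d AND b)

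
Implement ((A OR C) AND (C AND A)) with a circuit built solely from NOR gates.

((((A NOR C) NOR (A NOR C)) NOR ((A NOR C) NOR (A NOR C))) NOR (((C NOR C) NOR (A NOR A)) NOR ((C NOR C) NOR (A NOR A))))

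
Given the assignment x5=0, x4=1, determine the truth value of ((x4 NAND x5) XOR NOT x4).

Substituting: ((1 NAND 0) XOR NOT 1)
= 1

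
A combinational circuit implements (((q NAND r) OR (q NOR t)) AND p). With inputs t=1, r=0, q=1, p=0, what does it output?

Substituting: (((1 NAND 0) OR (1 NOR 1)) AND 0)
= 0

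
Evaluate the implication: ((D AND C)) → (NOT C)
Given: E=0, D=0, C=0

Antecedent ((D AND C)) = 0; consequent (NOT C) = 1.
0 → 1 = 1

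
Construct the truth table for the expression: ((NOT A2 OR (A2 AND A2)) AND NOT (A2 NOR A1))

A2 | A1 | Output
----------------
0 | 0 | 0
0 | 1 | 1
1 | 0 | 1
1 | 1 | 1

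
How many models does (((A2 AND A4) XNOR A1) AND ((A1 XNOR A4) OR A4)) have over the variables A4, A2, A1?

Satisfying assignments: (0,0,0), (0,1,0), (1,0,0), (1,1,1)
Count: 4 out of 8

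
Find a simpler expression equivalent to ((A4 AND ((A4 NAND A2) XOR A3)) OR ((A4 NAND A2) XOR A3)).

By absorption (E OR (E AND v) = E):
= ((A4 NAND A2) XOR A3)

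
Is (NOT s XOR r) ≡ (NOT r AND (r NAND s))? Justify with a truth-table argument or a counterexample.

No. Counterexample: with r=0, s=1, Expression 1 = 0 but Expression 2 = 1.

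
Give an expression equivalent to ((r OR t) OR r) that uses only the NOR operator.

((((r NOR t) NOR (r NOR t)) NOR r) NOR (((r NOR t) NOR (r NOR t)) NOR r))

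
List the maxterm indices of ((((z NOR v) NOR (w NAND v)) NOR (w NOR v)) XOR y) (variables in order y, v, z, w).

ΠM(0, 2, 5, 7, 9, 11, 12, 14) = (y OR v OR z OR w) AND (y OR v OR NOT z OR w) AND (y OR NOT v OR z OR NOT w) AND (y OR NOT v OR NOT z OR NOT w) AND (NOT y OR v OR z OR NOT w) AND (NOT y OR v OR NOT z OR NOT w) AND (NOT y OR NOT v OR z OR w) AND (NOT y OR NOT v OR NOT z OR w)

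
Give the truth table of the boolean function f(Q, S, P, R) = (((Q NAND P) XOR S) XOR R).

Q | S | P | R | Output
----------------------
0 | 0 | 0 | 0 | 1
0 | 0 | 0 | 1 | 0
0 | 0 | 1 | 0 | 1
0 | 0 | 1 | 1 | 0
0 | 1 | 0 | 0 | 0
0 | 1 | 0 | 1 | 1
0 | 1 | 1 | 0 | 0
0 | 1 | 1 | 1 | 1
1 | 0 | 0 | 0 | 1
1 | 0 | 0 | 1 | 0
1 | 0 | 1 | 0 | 0
1 | 0 | 1 | 1 | 1
1 | 1 | 0 | 0 | 0
1 | 1 | 0 | 1 | 1
1 | 1 | 1 | 0 | 1
1 | 1 | 1 | 1 | 0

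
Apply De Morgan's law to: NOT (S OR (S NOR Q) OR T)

NOT S AND NOT (S NOR Q) AND NOT T
De Morgan's: NOT(OR of terms) = AND of negations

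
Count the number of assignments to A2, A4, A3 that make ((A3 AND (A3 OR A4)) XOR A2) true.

Satisfying assignments: (0,0,1), (0,1,1), (1,0,0), (1,1,0)
Count: 4 out of 8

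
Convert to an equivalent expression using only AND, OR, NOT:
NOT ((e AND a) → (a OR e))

(e AND a) AND NOT (a OR e)
(Negated implication: NOT(A → B) = A AND NOT B)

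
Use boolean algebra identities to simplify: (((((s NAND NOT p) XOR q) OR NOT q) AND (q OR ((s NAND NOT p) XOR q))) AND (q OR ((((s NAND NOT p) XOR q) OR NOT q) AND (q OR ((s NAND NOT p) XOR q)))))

By absorption (E AND (E OR v) = E) then distribution ((E OR v) AND (E OR NOT v) = E):
= ((s NAND NOT p) XOR q)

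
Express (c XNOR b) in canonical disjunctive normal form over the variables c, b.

(NOT c AND NOT b) OR (c AND b)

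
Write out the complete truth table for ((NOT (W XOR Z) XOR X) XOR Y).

Z | W | X | Y | Output
----------------------
0 | 0 | 0 | 0 | 1
0 | 0 | 0 | 1 | 0
0 | 0 | 1 | 0 | 0
0 | 0 | 1 | 1 | 1
0 | 1 | 0 | 0 | 0
0 | 1 | 0 | 1 | 1
0 | 1 | 1 | 0 | 1
0 | 1 | 1 | 1 | 0
1 | 0 | 0 | 0 | 0
1 | 0 | 0 | 1 | 1
1 | 0 | 1 | 0 | 1
1 | 0 | 1 | 1 | 0
1 | 1 | 0 | 0 | 1
1 | 1 | 0 | 1 | 0
1 | 1 | 1 | 0 | 0
1 | 1 | 1 | 1 | 1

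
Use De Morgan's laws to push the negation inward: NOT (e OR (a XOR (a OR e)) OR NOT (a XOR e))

NOT e AND NOT (a XOR (a OR e)) AND (a XOR e)
De Morgan's: NOT(OR of terms) = AND of negations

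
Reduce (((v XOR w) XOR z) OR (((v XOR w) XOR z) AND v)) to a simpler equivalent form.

By absorption (E OR (E AND v) = E):
= ((v XOR w) XOR z)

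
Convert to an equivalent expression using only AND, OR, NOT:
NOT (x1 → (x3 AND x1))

x1 AND NOT (x3 AND x1)
(Negated implication: NOT(A → B) = A AND NOT B)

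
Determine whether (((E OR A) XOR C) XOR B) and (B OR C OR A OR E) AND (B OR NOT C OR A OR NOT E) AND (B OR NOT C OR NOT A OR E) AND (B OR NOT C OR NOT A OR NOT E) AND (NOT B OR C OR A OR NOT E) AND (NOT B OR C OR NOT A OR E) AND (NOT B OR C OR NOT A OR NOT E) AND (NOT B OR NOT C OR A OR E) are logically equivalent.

Yes, they are equivalent — the two output columns agree on all 16 assignments:
B | C | A | E | Expression 1 | Expression 2
-------------------------------------------
0 | 0 | 0 | 0 | 0 | 0
0 | 0 | 0 | 1 | 1 | 1
0 | 0 | 1 | 0 | 1 | 1
0 | 0 | 1 | 1 | 1 | 1
0 | 1 | 0 | 0 | 1 | 1
0 | 1 | 0 | 1 | 0 | 0
0 | 1 | 1 | 0 | 0 | 0
0 | 1 | 1 | 1 | 0 | 0
1 | 0 | 0 | 0 | 1 | 1
1 | 0 | 0 | 1 | 0 | 0
1 | 0 | 1 | 0 | 0 | 0
1 | 0 | 1 | 1 | 0 | 0
1 | 1 | 0 | 0 | 0 | 0
1 | 1 | 0 | 1 | 1 | 1
1 | 1 | 1 | 0 | 1 | 1
1 | 1 | 1 | 1 | 1 | 1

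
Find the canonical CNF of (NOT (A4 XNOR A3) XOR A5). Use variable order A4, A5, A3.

(A4 OR A5 OR A3) AND (A4 OR NOT A5 OR NOT A3) AND (NOT A4 OR A5 OR NOT A3) AND (NOT A4 OR NOT A5 OR A3)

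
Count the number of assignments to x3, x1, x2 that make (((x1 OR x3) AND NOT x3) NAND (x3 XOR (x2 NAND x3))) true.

Satisfying assignments: (0,0,0), (0,0,1), (1,0,0), (1,0,1), (1,1,0), (1,1,1)
Count: 6 out of 8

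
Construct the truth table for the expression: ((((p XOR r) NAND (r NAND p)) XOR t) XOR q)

t | q | r | p | Output
----------------------
0 | 0 | 0 | 0 | 1
0 | 0 | 0 | 1 | 0
0 | 0 | 1 | 0 | 0
0 | 0 | 1 | 1 | 1
0 | 1 | 0 | 0 | 0
0 | 1 | 0 | 1 | 1
0 | 1 | 1 | 0 | 1
0 | 1 | 1 | 1 | 0
1 | 0 | 0 | 0 | 0
1 | 0 | 0 | 1 | 1
1 | 0 | 1 | 0 | 1
1 | 0 | 1 | 1 | 0
1 | 1 | 0 | 0 | 1
1 | 1 | 0 | 1 | 0
1 | 1 | 1 | 0 | 0
1 | 1 | 1 | 1 | 1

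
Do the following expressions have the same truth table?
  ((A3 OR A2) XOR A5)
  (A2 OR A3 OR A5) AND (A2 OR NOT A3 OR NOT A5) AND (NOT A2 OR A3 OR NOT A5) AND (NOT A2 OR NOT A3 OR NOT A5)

Yes, they are equivalent — the two output columns agree on all 8 assignments:
A2 | A3 | A5 | Expression 1 | Expression 2
------------------------------------------
0 | 0 | 0 | 0 | 0
0 | 0 | 1 | 1 | 1
0 | 1 | 0 | 1 | 1
0 | 1 | 1 | 0 | 0
1 | 0 | 0 | 1 | 1
1 | 0 | 1 | 0 | 0
1 | 1 | 0 | 1 | 1
1 | 1 | 1 | 0 | 0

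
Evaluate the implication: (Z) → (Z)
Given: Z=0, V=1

Antecedent (Z) = 0; consequent (Z) = 0.
0 → 0 = 1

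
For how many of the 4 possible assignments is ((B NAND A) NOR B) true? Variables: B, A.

No assignment satisfies the expression.
Count: 0 out of 4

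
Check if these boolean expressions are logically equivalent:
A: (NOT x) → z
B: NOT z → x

Yes, Contrapositive is always equivalent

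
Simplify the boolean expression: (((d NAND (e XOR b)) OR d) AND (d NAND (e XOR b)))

By absorption (E AND (E OR v) = E):
= (d NAND (e XOR b))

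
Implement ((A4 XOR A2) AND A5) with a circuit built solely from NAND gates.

((((A4 NAND (A4 NAND A2)) NAND (A2 NAND (A4 NAND A2))) NAND A5) NAND (((A4 NAND (A4 NAND A2)) NAND (A2 NAND (A4 NAND A2))) NAND A5))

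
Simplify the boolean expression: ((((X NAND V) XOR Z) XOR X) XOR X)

By XOR self-cancellation ((E XOR v) XOR v = E):
= ((X NAND V) XOR Z)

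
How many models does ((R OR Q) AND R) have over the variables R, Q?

Satisfying assignments: (1,0), (1,1)
Count: 2 out of 4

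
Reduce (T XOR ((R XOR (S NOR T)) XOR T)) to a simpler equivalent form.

By XOR self-cancellation ((E XOR v) XOR v = E):
= (R XOR (S NOR T))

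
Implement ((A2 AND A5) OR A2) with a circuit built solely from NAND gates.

((((A2 NAND A5) NAND (A2 NAND A5)) NAND ((A2 NAND A5) NAND (A2 NAND A5))) NAND (A2 NAND A2))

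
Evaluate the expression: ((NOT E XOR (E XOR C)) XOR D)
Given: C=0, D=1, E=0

Substituting: ((NOT 0 XOR (0 XOR 0)) XOR 1)
= 0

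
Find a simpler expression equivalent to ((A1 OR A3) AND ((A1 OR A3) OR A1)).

By absorption (E AND (E OR v) = E):
= (A1 OR A3)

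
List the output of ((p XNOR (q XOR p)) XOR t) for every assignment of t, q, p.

t | q | p | Output
------------------
0 | 0 | 0 | 1
0 | 0 | 1 | 1
0 | 1 | 0 | 0
0 | 1 | 1 | 0
1 | 0 | 0 | 0
1 | 0 | 1 | 0
1 | 1 | 0 | 1
1 | 1 | 1 | 1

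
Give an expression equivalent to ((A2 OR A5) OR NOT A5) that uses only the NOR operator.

((((A2 NOR A5) NOR (A2 NOR A5)) NOR (A5 NOR A5)) NOR (((A2 NOR A5) NOR (A2 NOR A5)) NOR (A5 NOR A5)))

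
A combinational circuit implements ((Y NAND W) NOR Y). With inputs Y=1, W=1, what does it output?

Substituting: ((1 NAND 1) NOR 1)
= 0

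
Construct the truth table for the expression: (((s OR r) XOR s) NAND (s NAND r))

r | s | Output
--------------
0 | 0 | 1
0 | 1 | 1
1 | 0 | 0
1 | 1 | 1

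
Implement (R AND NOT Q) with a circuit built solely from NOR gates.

((R NOR R) NOR ((Q NOR Q) NOR (Q NOR Q)))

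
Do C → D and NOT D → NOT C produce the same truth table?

Yes, Contrapositive is always equivalent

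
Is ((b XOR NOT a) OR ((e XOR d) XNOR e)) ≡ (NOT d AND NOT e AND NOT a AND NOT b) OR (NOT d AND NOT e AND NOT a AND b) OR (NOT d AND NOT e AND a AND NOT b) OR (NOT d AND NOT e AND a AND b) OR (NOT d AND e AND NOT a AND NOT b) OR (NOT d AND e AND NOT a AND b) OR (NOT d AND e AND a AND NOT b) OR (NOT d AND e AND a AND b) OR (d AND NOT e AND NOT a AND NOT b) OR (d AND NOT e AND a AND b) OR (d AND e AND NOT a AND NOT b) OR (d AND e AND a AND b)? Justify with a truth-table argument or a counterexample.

Yes, they are equivalent — the two output columns agree on all 16 assignments:
d | e | a | b | Expression 1 | Expression 2
-------------------------------------------
0 | 0 | 0 | 0 | 1 | 1
0 | 0 | 0 | 1 | 1 | 1
0 | 0 | 1 | 0 | 1 | 1
0 | 0 | 1 | 1 | 1 | 1
0 | 1 | 0 | 0 | 1 | 1
0 | 1 | 0 | 1 | 1 | 1
0 | 1 | 1 | 0 | 1 | 1
0 | 1 | 1 | 1 | 1 | 1
1 | 0 | 0 | 0 | 1 | 1
1 | 0 | 0 | 1 | 0 | 0
1 | 0 | 1 | 0 | 0 | 0
1 | 0 | 1 | 1 | 1 | 1
1 | 1 | 0 | 0 | 1 | 1
1 | 1 | 0 | 1 | 0 | 0
1 | 1 | 1 | 0 | 0 | 0
1 | 1 | 1 | 1 | 1 | 1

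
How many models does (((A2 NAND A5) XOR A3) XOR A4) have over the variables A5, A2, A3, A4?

Satisfying assignments: (0,0,0,0), (0,0,1,1), (0,1,0,0), (0,1,1,1), (1,0,0,0), (1,0,1,1), (1,1,0,1), (1,1,1,0)
Count: 8 out of 16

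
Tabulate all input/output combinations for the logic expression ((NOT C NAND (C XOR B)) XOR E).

C | B | E | Output
------------------
0 | 0 | 0 | 1
0 | 0 | 1 | 0
0 | 1 | 0 | 0
0 | 1 | 1 | 1
1 | 0 | 0 | 1
1 | 0 | 1 | 0
1 | 1 | 0 | 1
1 | 1 | 1 | 0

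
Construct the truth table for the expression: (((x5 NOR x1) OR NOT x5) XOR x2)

x2 | x5 | x1 | Output
---------------------
0 | 0 | 0 | 1
0 | 0 | 1 | 1
0 | 1 | 0 | 0
0 | 1 | 1 | 0
1 | 0 | 0 | 0
1 | 0 | 1 | 0
1 | 1 | 0 | 1
1 | 1 | 1 | 1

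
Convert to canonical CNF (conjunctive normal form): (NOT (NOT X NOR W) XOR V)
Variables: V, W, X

(V OR W OR NOT X) AND (NOT V OR W OR X) AND (NOT V OR NOT W OR X) AND (NOT V OR NOT W OR NOT X)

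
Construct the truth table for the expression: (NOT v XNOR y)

v | y | Output
--------------
0 | 0 | 0
0 | 1 | 1
1 | 0 | 1
1 | 1 | 0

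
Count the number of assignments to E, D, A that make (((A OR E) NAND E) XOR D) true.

Satisfying assignments: (0,0,0), (0,0,1), (1,1,0), (1,1,1)
Count: 4 out of 8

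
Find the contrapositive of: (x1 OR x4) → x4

Contrapositive: NOT x4 → NOT (x1 OR x4)
Note: A statement and its contrapositive are logically equivalent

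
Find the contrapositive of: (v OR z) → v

Contrapositive: NOT v → NOT (v OR z)
Note: A statement and its contrapositive are logically equivalent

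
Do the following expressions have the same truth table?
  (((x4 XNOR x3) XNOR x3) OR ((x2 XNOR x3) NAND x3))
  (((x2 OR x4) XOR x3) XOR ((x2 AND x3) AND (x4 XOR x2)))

No. Counterexample: with x4=0, x3=0, x2=0, Expression 1 = 1 but Expression 2 = 0.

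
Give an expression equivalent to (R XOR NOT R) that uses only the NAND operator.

((R NAND (R NAND (R NAND R))) NAND ((R NAND R) NAND (R NAND (R NAND R))))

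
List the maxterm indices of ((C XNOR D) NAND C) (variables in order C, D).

ΠM(3) = (NOT C OR NOT D)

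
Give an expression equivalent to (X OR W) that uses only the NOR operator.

((X NOR W) NOR (X NOR W))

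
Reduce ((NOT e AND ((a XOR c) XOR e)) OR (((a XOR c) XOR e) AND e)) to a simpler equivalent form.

By distribution ((E AND v) OR (E AND NOT v) = E):
= ((a XOR c) XOR e)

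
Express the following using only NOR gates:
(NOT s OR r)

(((s NOR s) NOR r) NOR ((s NOR s) NOR r))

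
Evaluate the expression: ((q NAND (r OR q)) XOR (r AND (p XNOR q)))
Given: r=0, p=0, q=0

Substituting: ((0 NAND (0 OR 0)) XOR (0 AND (0 XNOR 0)))
= 1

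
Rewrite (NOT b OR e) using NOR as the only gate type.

(((b NOR b) NOR e) NOR ((b NOR b) NOR e))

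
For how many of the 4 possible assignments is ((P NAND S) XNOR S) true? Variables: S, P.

Satisfying assignments: (1,0)
Count: 1 out of 4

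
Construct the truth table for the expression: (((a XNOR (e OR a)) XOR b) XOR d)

b | d | e | a | Output
----------------------
0 | 0 | 0 | 0 | 1
0 | 0 | 0 | 1 | 1
0 | 0 | 1 | 0 | 0
0 | 0 | 1 | 1 | 1
0 | 1 | 0 | 0 | 0
0 | 1 | 0 | 1 | 0
0 | 1 | 1 | 0 | 1
0 | 1 | 1 | 1 | 0
1 | 0 | 0 | 0 | 0
1 | 0 | 0 | 1 | 0
1 | 0 | 1 | 0 | 1
1 | 0 | 1 | 1 | 0
1 | 1 | 0 | 0 | 1
1 | 1 | 0 | 1 | 1
1 | 1 | 1 | 0 | 0
1 | 1 | 1 | 1 | 1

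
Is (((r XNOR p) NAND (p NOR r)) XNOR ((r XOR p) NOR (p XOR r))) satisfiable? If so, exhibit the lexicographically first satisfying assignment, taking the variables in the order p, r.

p=1, r=1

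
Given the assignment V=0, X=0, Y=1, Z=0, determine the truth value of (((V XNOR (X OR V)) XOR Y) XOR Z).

Substituting: (((0 XNOR (0 OR 0)) XOR 1) XOR 0)
= 0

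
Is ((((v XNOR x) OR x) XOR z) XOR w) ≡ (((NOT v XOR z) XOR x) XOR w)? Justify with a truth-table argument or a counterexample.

No. Counterexample: with z=0, x=1, v=0, w=0, Expression 1 = 1 but Expression 2 = 0.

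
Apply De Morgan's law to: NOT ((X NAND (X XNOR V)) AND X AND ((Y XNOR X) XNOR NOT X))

NOT (X NAND (X XNOR V)) OR NOT X OR NOT ((Y XNOR X) XNOR NOT X)
De Morgan's: NOT(AND of terms) = OR of negations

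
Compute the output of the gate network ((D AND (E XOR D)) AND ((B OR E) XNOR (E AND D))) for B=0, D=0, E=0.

Substituting: ((0 AND (0 XOR 0)) AND ((0 OR 0) XNOR (0 AND 0)))
= 0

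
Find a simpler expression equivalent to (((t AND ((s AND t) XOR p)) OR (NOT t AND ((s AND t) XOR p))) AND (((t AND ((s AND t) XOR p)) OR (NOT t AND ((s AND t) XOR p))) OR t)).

By absorption (E AND (E OR v) = E) then distribution ((E AND v) OR (E AND NOT v) = E):
= ((s AND t) XOR p)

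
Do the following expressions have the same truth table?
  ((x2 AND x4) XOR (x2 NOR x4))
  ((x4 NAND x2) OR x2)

No. Counterexample: with x2=0, x4=1, Expression 1 = 0 but Expression 2 = 1.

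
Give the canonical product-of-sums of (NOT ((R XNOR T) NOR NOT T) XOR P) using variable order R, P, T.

ΠM(1, 2, 6, 7) = (R OR P OR NOT T) AND (R OR NOT P OR T) AND (NOT R OR NOT P OR T) AND (NOT R OR NOT P OR NOT T)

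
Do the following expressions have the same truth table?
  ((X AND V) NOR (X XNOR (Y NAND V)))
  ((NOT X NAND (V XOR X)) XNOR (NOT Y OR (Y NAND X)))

No. Counterexample: with Y=0, X=0, V=1, Expression 1 = 1 but Expression 2 = 0.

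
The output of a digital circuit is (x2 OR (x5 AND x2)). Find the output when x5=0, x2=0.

Substituting: (0 OR (0 AND 0))
= 0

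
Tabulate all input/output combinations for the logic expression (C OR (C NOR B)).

C | B | Output
--------------
0 | 0 | 1
0 | 1 | 0
1 | 0 | 1
1 | 1 | 1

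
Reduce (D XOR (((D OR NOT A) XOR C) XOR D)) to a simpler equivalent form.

By XOR self-cancellation ((E XOR v) XOR v = E):
= ((D OR NOT A) XOR C)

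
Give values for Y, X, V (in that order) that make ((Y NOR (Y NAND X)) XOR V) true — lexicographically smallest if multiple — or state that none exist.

Y=0, X=0, V=1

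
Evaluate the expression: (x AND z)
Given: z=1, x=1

Substituting: (1 AND 1)
= 1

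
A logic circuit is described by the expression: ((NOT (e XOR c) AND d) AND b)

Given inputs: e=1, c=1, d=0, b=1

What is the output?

Substituting: ((NOT (1 XOR 1) AND 0) AND 1)
= 0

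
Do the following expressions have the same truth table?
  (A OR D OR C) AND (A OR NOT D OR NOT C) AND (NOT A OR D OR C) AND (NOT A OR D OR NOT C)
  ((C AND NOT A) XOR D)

Yes, they are equivalent — the two output columns agree on all 8 assignments:
A | D | C | Expression 1 | Expression 2
---------------------------------------
0 | 0 | 0 | 0 | 0
0 | 0 | 1 | 1 | 1
0 | 1 | 0 | 1 | 1
0 | 1 | 1 | 0 | 0
1 | 0 | 0 | 0 | 0
1 | 0 | 1 | 0 | 0
1 | 1 | 0 | 1 | 1
1 | 1 | 1 | 1 | 1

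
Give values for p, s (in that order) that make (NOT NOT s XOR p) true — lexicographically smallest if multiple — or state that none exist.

p=0, s=1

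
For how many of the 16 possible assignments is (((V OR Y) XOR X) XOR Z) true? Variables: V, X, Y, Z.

Satisfying assignments: (0,0,0,1), (0,0,1,0), (0,1,0,0), (0,1,1,1), (1,0,0,0), (1,0,1,0), (1,1,0,1), (1,1,1,1)
Count: 8 out of 16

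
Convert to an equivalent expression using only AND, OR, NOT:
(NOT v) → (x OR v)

v OR (x OR v)
(Implication elimination: A → B = NOT A OR B)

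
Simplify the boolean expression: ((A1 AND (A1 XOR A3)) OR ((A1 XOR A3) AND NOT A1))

By distribution ((E AND v) OR (E AND NOT v) = E):
= (A1 XOR A3)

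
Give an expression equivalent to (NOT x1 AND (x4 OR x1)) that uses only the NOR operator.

(((x1 NOR x1) NOR (x1 NOR x1)) NOR (((x4 NOR x1) NOR (x4 NOR x1)) NOR ((x4 NOR x1) NOR (x4 NOR x1))))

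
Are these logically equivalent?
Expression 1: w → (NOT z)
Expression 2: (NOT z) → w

No, Converse is not equivalent to original (counterexample: z=0, w=0, x=0)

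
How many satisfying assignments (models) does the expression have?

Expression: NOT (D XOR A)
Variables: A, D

Satisfying assignments: (0,0), (1,1)
Count: 2 out of 4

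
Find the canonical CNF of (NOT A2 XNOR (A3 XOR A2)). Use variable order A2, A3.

(A2 OR A3) AND (NOT A2 OR A3)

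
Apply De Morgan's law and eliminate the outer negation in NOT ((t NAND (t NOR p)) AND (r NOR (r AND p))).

NOT (t NAND (t NOR p)) OR NOT (r NOR (r AND p))
De Morgan's: NOT(AND of terms) = OR of negations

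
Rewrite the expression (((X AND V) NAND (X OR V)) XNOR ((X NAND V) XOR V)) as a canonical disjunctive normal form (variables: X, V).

(NOT X AND NOT V) OR (X AND NOT V)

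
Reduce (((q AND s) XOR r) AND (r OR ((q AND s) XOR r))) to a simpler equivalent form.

By absorption (E AND (E OR v) = E):
= ((q AND s) XOR r)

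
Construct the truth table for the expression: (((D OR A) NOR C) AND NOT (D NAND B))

B | A | D | C | Output
----------------------
0 | 0 | 0 | 0 | 0
0 | 0 | 0 | 1 | 0
0 | 0 | 1 | 0 | 0
0 | 0 | 1 | 1 | 0
0 | 1 | 0 | 0 | 0
0 | 1 | 0 | 1 | 0
0 | 1 | 1 | 0 | 0
0 | 1 | 1 | 1 | 0
1 | 0 | 0 | 0 | 0
1 | 0 | 0 | 1 | 0
1 | 0 | 1 | 0 | 0
1 | 0 | 1 | 1 | 0
1 | 1 | 0 | 0 | 0
1 | 1 | 0 | 1 | 0
1 | 1 | 1 | 0 | 0
1 | 1 | 1 | 1 | 0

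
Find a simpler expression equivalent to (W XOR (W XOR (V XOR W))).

By XOR self-cancellation ((E XOR v) XOR v = E):
= (V XOR W)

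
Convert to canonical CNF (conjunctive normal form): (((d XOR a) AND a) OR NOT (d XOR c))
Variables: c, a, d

(c OR a OR NOT d) AND (c OR NOT a OR NOT d) AND (NOT c OR a OR d)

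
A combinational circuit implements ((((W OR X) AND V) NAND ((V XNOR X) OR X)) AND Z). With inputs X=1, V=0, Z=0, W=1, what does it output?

Substituting: ((((1 OR 1) AND 0) NAND ((0 XNOR 1) OR 1)) AND 0)
= 0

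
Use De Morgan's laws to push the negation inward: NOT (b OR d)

NOT b AND NOT d
De Morgan's: NOT(OR of terms) = AND of negations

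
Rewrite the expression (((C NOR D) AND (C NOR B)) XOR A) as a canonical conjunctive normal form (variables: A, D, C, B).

(A OR D OR C OR NOT B) AND (A OR D OR NOT C OR B) AND (A OR D OR NOT C OR NOT B) AND (A OR NOT D OR C OR B) AND (A OR NOT D OR C OR NOT B) AND (A OR NOT D OR NOT C OR B) AND (A OR NOT D OR NOT C OR NOT B) AND (NOT A OR D OR C OR B)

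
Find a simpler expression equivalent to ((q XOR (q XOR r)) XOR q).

By XOR self-cancellation ((E XOR v) XOR v = E):
= (q XOR r)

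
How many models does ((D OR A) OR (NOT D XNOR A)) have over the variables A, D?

Satisfying assignments: (0,1), (1,0), (1,1)
Count: 3 out of 4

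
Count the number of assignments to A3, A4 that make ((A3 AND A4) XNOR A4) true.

Satisfying assignments: (0,0), (1,0), (1,1)
Count: 3 out of 4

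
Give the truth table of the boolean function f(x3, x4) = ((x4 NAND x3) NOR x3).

x3 | x4 | Output
----------------
0 | 0 | 0
0 | 1 | 0
1 | 0 | 0
1 | 1 | 0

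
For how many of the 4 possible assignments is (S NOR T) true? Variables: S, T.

Satisfying assignments: (0,0)
Count: 1 out of 4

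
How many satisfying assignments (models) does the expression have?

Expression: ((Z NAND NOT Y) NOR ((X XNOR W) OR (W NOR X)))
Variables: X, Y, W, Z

Satisfying assignments: (0,0,1,1), (1,0,0,1)
Count: 2 out of 16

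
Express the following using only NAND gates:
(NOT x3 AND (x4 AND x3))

(((x3 NAND x3) NAND ((x4 NAND x3) NAND (x4 NAND x3))) NAND ((x3 NAND x3) NAND ((x4 NAND x3) NAND (x4 NAND x3))))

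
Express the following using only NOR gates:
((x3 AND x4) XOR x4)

((((((x3 NOR x3) NOR (x4 NOR x4)) NOR x4) NOR (((x3 NOR x3) NOR (x4 NOR x4)) NOR x4)) NOR ((((x3 NOR x3) NOR (x4 NOR x4)) NOR x4) NOR (((x3 NOR x3) NOR (x4 NOR x4)) NOR x4))) NOR ((((((x3 NOR x3) NOR (x4 NOR x4)) NOR ((x3 NOR x3) NOR (x4 NOR x4))) NOR (x4 NOR x4)) NOR ((((x3 NOR x3) NOR (x4 NOR x4)) NOR ((x3 NOR x3) NOR (x4 NOR x4))) NOR (x4 NOR x4))) NOR (((((x3 NOR x3) NOR (x4 NOR x4)) NOR ((x3 NOR x3) NOR (x4 NOR x4))) NOR (x4 NOR x4)) NOR ((((x3 NOR x3) NOR (x4 NOR x4)) NOR ((x3 NOR x3) NOR (x4 NOR x4))) NOR (x4 NOR x4)))))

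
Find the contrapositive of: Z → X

Contrapositive: NOT X → NOT Z
Note: A statement and its contrapositive are logically equivalent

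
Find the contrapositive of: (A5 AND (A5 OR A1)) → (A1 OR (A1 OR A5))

Contrapositive: NOT (A1 OR (A1 OR A5)) → NOT (A5 AND (A5 OR A1))
Note: A statement and its contrapositive are logically equivalent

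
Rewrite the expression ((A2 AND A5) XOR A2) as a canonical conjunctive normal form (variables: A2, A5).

(A2 OR A5) AND (A2 OR NOT A5) AND (NOT A2 OR NOT A5)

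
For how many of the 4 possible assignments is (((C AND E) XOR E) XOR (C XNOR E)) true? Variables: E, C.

Satisfying assignments: (0,0), (1,0), (1,1)
Count: 3 out of 4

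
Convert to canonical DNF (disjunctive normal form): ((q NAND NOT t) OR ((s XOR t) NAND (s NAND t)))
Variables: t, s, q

(NOT t AND NOT s AND NOT q) OR (NOT t AND NOT s AND q) OR (NOT t AND s AND NOT q) OR (t AND NOT s AND NOT q) OR (t AND NOT s AND q) OR (t AND s AND NOT q) OR (t AND s AND q)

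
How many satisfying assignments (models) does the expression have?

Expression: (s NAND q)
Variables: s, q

Satisfying assignments: (0,0), (0,1), (1,0)
Count: 3 out of 4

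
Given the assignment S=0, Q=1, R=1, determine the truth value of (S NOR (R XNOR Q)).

Substituting: (0 NOR (1 XNOR 1))
= 0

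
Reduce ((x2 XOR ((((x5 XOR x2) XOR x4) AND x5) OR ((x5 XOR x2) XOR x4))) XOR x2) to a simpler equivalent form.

By XOR self-cancellation ((E XOR v) XOR v = E) then absorption (E OR (E AND v) = E):
= ((x5 XOR x2) XOR x4)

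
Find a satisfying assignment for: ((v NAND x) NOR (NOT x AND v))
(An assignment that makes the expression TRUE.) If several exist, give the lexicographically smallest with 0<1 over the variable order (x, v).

x=1, v=1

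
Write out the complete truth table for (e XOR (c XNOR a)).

c | e | a | Output
------------------
0 | 0 | 0 | 1
0 | 0 | 1 | 0
0 | 1 | 0 | 0
0 | 1 | 1 | 1
1 | 0 | 0 | 0
1 | 0 | 1 | 1
1 | 1 | 0 | 1
1 | 1 | 1 | 0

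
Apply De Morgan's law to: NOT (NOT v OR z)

v AND NOT z
De Morgan's: NOT(OR of terms) = AND of negations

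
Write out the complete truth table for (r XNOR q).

q | r | Output
--------------
0 | 0 | 1
0 | 1 | 0
1 | 0 | 0
1 | 1 | 1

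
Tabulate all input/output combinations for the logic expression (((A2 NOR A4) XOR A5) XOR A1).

A4 | A5 | A2 | A1 | Output
--------------------------
0 | 0 | 0 | 0 | 1
0 | 0 | 0 | 1 | 0
0 | 0 | 1 | 0 | 0
0 | 0 | 1 | 1 | 1
0 | 1 | 0 | 0 | 0
0 | 1 | 0 | 1 | 1
0 | 1 | 1 | 0 | 1
0 | 1 | 1 | 1 | 0
1 | 0 | 0 | 0 | 0
1 | 0 | 0 | 1 | 1
1 | 0 | 1 | 0 | 0
1 | 0 | 1 | 1 | 1
1 | 1 | 0 | 0 | 1
1 | 1 | 0 | 1 | 0
1 | 1 | 1 | 0 | 1
1 | 1 | 1 | 1 | 0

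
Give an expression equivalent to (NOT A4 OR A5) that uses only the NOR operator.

(((A4 NOR A4) NOR A5) NOR ((A4 NOR A4) NOR A5))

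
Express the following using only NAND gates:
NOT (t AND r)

(((t NAND r) NAND (t NAND r)) NAND ((t NAND r) NAND (t NAND r)))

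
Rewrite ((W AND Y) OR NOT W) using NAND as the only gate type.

((((W NAND Y) NAND (W NAND Y)) NAND ((W NAND Y) NAND (W NAND Y))) NAND ((W NAND W) NAND (W NAND W)))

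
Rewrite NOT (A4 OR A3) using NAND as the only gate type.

(((A4 NAND A4) NAND (A3 NAND A3)) NAND ((A4 NAND A4) NAND (A3 NAND A3)))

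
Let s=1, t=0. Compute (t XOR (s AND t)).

Substituting: (0 XOR (1 AND 0))
= 0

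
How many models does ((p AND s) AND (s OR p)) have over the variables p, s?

Satisfying assignments: (1,1)
Count: 1 out of 4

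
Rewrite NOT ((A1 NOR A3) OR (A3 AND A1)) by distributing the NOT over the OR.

NOT (A1 NOR A3) AND NOT (A3 AND A1)
De Morgan's: NOT(OR of terms) = AND of negations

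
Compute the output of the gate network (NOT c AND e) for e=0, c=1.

Substituting: (NOT 1 AND 0)
= 0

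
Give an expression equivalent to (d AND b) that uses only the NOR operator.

((d NOR d) NOR (b NOR b))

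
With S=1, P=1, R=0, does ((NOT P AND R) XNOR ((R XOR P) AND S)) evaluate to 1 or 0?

Substituting: ((NOT 1 AND 0) XNOR ((0 XOR 1) AND 1))
= 0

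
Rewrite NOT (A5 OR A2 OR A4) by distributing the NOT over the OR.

NOT A5 AND NOT A2 AND NOT A4
De Morgan's: NOT(OR of terms) = AND of negations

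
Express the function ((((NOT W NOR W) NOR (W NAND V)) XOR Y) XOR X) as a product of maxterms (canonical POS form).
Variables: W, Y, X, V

ΠM(0, 1, 6, 7, 8, 11, 13, 14) = (W OR Y OR X OR V) AND (W OR Y OR X OR NOT V) AND (W OR NOT Y OR NOT X OR V) AND (W OR NOT Y OR NOT X OR NOT V) AND (NOT W OR Y OR X OR V) AND (NOT W OR Y OR NOT X OR NOT V) AND (NOT W OR NOT Y OR X OR NOT V) AND (NOT W OR NOT Y OR NOT X OR V)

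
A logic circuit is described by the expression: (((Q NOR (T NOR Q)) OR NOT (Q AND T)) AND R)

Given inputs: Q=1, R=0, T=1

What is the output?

Substituting: (((1 NOR (1 NOR 1)) OR NOT (1 AND 1)) AND 0)
= 0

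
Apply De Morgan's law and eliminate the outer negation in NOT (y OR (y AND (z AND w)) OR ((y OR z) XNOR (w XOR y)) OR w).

NOT y AND NOT (y AND (z AND w)) AND NOT ((y OR z) XNOR (w XOR y)) AND NOT w
De Morgan's: NOT(OR of terms) = AND of negations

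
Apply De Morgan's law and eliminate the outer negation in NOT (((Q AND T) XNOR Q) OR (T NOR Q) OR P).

NOT ((Q AND T) XNOR Q) AND NOT (T NOR Q) AND NOT P
De Morgan's: NOT(OR of terms) = AND of negations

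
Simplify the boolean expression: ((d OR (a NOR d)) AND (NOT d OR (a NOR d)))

By distribution ((E OR v) AND (E OR NOT v) = E):
= (a NOR d)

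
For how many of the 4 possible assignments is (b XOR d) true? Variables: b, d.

Satisfying assignments: (0,1), (1,0)
Count: 2 out of 4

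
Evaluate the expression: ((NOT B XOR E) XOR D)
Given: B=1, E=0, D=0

Substituting: ((NOT 1 XOR 0) XOR 0)
= 0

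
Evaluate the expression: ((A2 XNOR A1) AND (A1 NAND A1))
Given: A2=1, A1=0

Substituting: ((1 XNOR 0) AND (0 NAND 0))
= 0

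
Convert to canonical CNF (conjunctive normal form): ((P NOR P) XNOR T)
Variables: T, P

(T OR P) AND (NOT T OR NOT P)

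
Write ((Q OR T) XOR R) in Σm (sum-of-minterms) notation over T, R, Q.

Σm(1, 2, 4, 5) = (NOT T AND NOT R AND Q) OR (NOT T AND R AND NOT Q) OR (T AND NOT R AND NOT Q) OR (T AND NOT R AND Q)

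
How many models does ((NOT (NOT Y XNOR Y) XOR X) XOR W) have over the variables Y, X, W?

Satisfying assignments: (0,0,0), (0,1,1), (1,0,0), (1,1,1)
Count: 4 out of 8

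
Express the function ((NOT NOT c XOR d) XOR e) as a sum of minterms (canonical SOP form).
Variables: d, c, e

Σm(1, 2, 4, 7) = (NOT d AND NOT c AND e) OR (NOT d AND c AND NOT e) OR (d AND NOT c AND NOT e) OR (d AND c AND e)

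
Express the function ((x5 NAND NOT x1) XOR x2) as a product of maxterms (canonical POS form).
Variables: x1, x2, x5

ΠM(1, 2, 6, 7) = (x1 OR x2 OR NOT x5) AND (x1 OR NOT x2 OR x5) AND (NOT x1 OR NOT x2 OR x5) AND (NOT x1 OR NOT x2 OR NOT x5)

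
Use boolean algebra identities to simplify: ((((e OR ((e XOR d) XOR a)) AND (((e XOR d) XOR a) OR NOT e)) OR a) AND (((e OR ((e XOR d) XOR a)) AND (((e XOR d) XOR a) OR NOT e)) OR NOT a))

By distribution ((E OR v) AND (E OR NOT v) = E) then distribution ((E OR v) AND (E OR NOT v) = E):
= ((e XOR d) XOR a)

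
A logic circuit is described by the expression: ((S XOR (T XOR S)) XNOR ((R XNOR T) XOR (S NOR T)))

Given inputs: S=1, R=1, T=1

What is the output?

Substituting: ((1 XOR (1 XOR 1)) XNOR ((1 XNOR 1) XOR (1 NOR 1)))
= 1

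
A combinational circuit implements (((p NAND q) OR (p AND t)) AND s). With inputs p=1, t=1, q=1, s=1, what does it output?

Substituting: (((1 NAND 1) OR (1 AND 1)) AND 1)
= 1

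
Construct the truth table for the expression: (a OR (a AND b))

a | b | Output
--------------
0 | 0 | 0
0 | 1 | 0
1 | 0 | 1
1 | 1 | 1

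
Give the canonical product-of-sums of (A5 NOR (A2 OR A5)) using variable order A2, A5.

ΠM(1, 2, 3) = (A2 OR NOT A5) AND (NOT A2 OR A5) AND (NOT A2 OR NOT A5)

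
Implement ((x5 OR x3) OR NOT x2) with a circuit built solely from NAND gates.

((((x5 NAND x5) NAND (x3 NAND x3)) NAND ((x5 NAND x5) NAND (x3 NAND x3))) NAND ((x2 NAND x2) NAND (x2 NAND x2)))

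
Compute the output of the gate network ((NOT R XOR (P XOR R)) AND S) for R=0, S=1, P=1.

Substituting: ((NOT 0 XOR (1 XOR 0)) AND 1)
= 0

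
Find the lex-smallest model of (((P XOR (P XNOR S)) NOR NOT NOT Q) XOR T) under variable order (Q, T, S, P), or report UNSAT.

Q=0, T=0, S=1, P=0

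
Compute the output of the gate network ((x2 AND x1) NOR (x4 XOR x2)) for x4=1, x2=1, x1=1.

Substituting: ((1 AND 1) NOR (1 XOR 1))
= 0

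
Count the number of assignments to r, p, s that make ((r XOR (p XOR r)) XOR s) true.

Satisfying assignments: (0,0,1), (0,1,0), (1,0,1), (1,1,0)
Count: 4 out of 8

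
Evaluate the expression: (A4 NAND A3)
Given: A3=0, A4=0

Substituting: (0 NAND 0)
= 1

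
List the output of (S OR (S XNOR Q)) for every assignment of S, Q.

S | Q | Output
--------------
0 | 0 | 1
0 | 1 | 0
1 | 0 | 1
1 | 1 | 1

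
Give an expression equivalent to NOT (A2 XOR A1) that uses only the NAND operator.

(((A2 NAND (A2 NAND A1)) NAND (A1 NAND (A2 NAND A1))) NAND ((A2 NAND (A2 NAND A1)) NAND (A1 NAND (A2 NAND A1))))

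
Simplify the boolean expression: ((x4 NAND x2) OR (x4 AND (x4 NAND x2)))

By absorption (E OR (E AND v) = E):
= (x4 NAND x2)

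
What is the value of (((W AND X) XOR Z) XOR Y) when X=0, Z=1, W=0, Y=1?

Substituting: (((0 AND 0) XOR 1) XOR 1)
= 0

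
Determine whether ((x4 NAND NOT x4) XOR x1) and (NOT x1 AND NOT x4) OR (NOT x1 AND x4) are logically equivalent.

Yes, they are equivalent — the two output columns agree on all 4 assignments:
x1 | x4 | Expression 1 | Expression 2
-------------------------------------
0 | 0 | 1 | 1
0 | 1 | 1 | 1
1 | 0 | 0 | 0
1 | 1 | 0 | 0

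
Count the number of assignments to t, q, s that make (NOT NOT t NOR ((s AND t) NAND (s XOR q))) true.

No assignment satisfies the expression.
Count: 0 out of 8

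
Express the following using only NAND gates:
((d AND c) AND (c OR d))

((((d NAND c) NAND (d NAND c)) NAND ((c NAND c) NAND (d NAND d))) NAND (((d NAND c) NAND (d NAND c)) NAND ((c NAND c) NAND (d NAND d))))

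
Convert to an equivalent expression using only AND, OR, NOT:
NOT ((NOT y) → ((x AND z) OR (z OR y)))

(NOT y) AND NOT ((x AND z) OR (z OR y))
(Negated implication: NOT(A → B) = A AND NOT B)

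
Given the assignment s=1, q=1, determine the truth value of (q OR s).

Substituting: (1 OR 1)
= 1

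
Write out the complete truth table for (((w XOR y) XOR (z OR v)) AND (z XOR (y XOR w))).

v | y | z | w | Output
----------------------
0 | 0 | 0 | 0 | 0
0 | 0 | 0 | 1 | 1
0 | 0 | 1 | 0 | 1
0 | 0 | 1 | 1 | 0
0 | 1 | 0 | 0 | 1
0 | 1 | 0 | 1 | 0
0 | 1 | 1 | 0 | 0
0 | 1 | 1 | 1 | 1
1 | 0 | 0 | 0 | 0
1 | 0 | 0 | 1 | 0
1 | 0 | 1 | 0 | 1
1 | 0 | 1 | 1 | 0
1 | 1 | 0 | 0 | 0
1 | 1 | 0 | 1 | 0
1 | 1 | 1 | 0 | 0
1 | 1 | 1 | 1 | 1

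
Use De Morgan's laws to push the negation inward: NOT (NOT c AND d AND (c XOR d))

c OR NOT d OR NOT (c XOR d)
De Morgan's: NOT(AND of terms) = OR of negations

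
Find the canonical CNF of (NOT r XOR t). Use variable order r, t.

(r OR NOT t) AND (NOT r OR t)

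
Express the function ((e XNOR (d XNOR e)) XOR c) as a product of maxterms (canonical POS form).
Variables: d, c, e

ΠM(0, 1, 6, 7) = (d OR c OR e) AND (d OR c OR NOT e) AND (NOT d OR NOT c OR e) AND (NOT d OR NOT c OR NOT e)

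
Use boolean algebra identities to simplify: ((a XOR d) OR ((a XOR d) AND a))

By absorption (E OR (E AND v) = E):
= (a XOR d)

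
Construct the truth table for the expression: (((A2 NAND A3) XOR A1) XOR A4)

A1 | A2 | A4 | A3 | Output
--------------------------
0 | 0 | 0 | 0 | 1
0 | 0 | 0 | 1 | 1
0 | 0 | 1 | 0 | 0
0 | 0 | 1 | 1 | 0
0 | 1 | 0 | 0 | 1
0 | 1 | 0 | 1 | 0
0 | 1 | 1 | 0 | 0
0 | 1 | 1 | 1 | 1
1 | 0 | 0 | 0 | 0
1 | 0 | 0 | 1 | 0
1 | 0 | 1 | 0 | 1
1 | 0 | 1 | 1 | 1
1 | 1 | 0 | 0 | 0
1 | 1 | 0 | 1 | 1
1 | 1 | 1 | 0 | 1
1 | 1 | 1 | 1 | 0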